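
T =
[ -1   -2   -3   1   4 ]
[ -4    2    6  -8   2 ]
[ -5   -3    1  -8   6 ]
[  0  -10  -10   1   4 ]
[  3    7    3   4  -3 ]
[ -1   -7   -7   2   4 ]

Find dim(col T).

5

Row reduce to echelon form.
R2 ← R2 − (4)·R1: [0, 10, 18, -12, -14]
R3 ← R3 − (5)·R1: [0, 7, 16, -13, -14]
R5 ← R5 + (3)·R1: [0, 1, -6, 7, 9]
R6 ← R6 − R1: [0, -5, -4, 1, 0]
R3 ← R3 − (7/10)·R2: [0, 0, 17/5, -23/5, -21/5]
R4 ← R4 + R2: [0, 0, 8, -11, -10]
R5 ← R5 − (1/10)·R2: [0, 0, -39/5, 41/5, 52/5]
R6 ← R6 + (1/2)·R2: [0, 0, 5, -5, -7]
R4 ← R4 − (40/17)·R3: [0, 0, 0, -3/17, -2/17]
R5 ← R5 + (39/17)·R3: [0, 0, 0, -40/17, 13/17]
R6 ← R6 − (25/17)·R3: [0, 0, 0, 30/17, -14/17]
R5 ← R5 − (40/3)·R4: [0, 0, 0, 0, 7/3]
R6 ← R6 + (10)·R4: [0, 0, 0, 0, -2]
R6 ← R6 + (6/7)·R5: [0, 0, 0, 0, 0]
Echelon form has 5 nonzero rows, so rank(T) = 5.
The column space has dimension equal to the rank: 5.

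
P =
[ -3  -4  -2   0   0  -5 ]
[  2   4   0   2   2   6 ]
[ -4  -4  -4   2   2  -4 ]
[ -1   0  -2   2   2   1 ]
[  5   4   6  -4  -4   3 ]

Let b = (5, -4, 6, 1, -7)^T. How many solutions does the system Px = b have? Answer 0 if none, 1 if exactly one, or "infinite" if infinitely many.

infinite

Row reduce the augmented matrix [P | b].
R2 ← R2 + (2/3)·R1: [0, 4/3, -4/3, 2, 2, 8/3, -2/3]
R3 ← R3 − (4/3)·R1: [0, 4/3, -4/3, 2, 2, 8/3, -2/3]
R4 ← R4 − (1/3)·R1: [0, 4/3, -4/3, 2, 2, 8/3, -2/3]
R5 ← R5 + (5/3)·R1: [0, -8/3, 8/3, -4, -4, -16/3, 4/3]
R3 ← R3 − R2: [0, 0, 0, 0, 0, 0, 0]
R4 ← R4 − R2: [0, 0, 0, 0, 0, 0, 0]
R5 ← R5 + (2)·R2: [0, 0, 0, 0, 0, 0, 0]
The echelon form has 2 nonzero rows, and every pivot lies in the first 6 columns, so rank(P) = rank([P|b]) = 2.
The system is consistent.
rank = 2 < 6 unknowns, so there are infinitely many solutions.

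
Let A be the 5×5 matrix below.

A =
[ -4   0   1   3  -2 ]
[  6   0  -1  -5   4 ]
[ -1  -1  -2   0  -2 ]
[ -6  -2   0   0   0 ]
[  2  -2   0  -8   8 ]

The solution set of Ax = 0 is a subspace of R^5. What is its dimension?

2

Row reduce to echelon form.
R2 ← R2 + (3/2)·R1: [0, 0, 1/2, -1/2, 1]
R3 ← R3 − (1/4)·R1: [0, -1, -9/4, -3/4, -3/2]
R4 ← R4 − (3/2)·R1: [0, -2, -3/2, -9/2, 3]
R5 ← R5 + (1/2)·R1: [0, -2, 1/2, -13/2, 7]
Swap R2 ↔ R3
R4 ← R4 − (2)·R2: [0, 0, 3, -3, 6]
R5 ← R5 − (2)·R2: [0, 0, 5, -5, 10]
R4 ← R4 − (6)·R3: [0, 0, 0, 0, 0]
R5 ← R5 − (10)·R3: [0, 0, 0, 0, 0]
3 nonzero rows, so rank(A) = 3.
A has 5 columns; by rank–nullity, nullity = 5 − 3 = 2.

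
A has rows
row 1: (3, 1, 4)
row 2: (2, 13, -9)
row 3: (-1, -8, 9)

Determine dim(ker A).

0

Row reduce to echelon form.
R2 ← R2 − (2/3)·R1: [0, 37/3, -35/3]
R3 ← R3 + (1/3)·R1: [0, -23/3, 31/3]
R3 ← R3 + (23/37)·R2: [0, 0, 114/37]
3 nonzero rows, so rank(A) = 3.
A has 3 columns; by rank–nullity, nullity = 3 − 3 = 0.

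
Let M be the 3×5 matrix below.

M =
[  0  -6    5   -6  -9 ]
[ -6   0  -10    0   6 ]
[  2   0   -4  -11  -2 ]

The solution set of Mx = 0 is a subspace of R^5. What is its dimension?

Row reduce to echelon form.
Swap R1 ↔ R2
R3 ← R3 + (1/3)·R1: [0, 0, -22/3, -11, 0]
3 nonzero rows, so rank(M) = 3.
M has 5 columns; by rank–nullity, nullity = 5 − 3 = 2.

2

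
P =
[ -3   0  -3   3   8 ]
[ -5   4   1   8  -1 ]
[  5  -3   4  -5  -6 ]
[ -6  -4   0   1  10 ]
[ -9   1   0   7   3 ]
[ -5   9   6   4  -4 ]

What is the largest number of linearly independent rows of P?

5

Row reduce to echelon form.
R2 ← R2 − (5/3)·R1: [0, 4, 6, 3, -43/3]
R3 ← R3 + (5/3)·R1: [0, -3, -1, 0, 22/3]
R4 ← R4 − (2)·R1: [0, -4, 6, -5, -6]
R5 ← R5 − (3)·R1: [0, 1, 9, -2, -21]
R6 ← R6 − (5/3)·R1: [0, 9, 11, -1, -52/3]
R3 ← R3 + (3/4)·R2: [0, 0, 7/2, 9/4, -41/12]
R4 ← R4 + R2: [0, 0, 12, -2, -61/3]
R5 ← R5 − (1/4)·R2: [0, 0, 15/2, -11/4, -209/12]
R6 ← R6 − (9/4)·R2: [0, 0, -5/2, -31/4, 179/12]
R4 ← R4 − (24/7)·R3: [0, 0, 0, -68/7, -181/21]
R5 ← R5 − (15/7)·R3: [0, 0, 0, -53/7, -212/21]
R6 ← R6 + (5/7)·R3: [0, 0, 0, -43/7, 262/21]
R5 ← R5 − (53/68)·R4: [0, 0, 0, 0, -689/204]
R6 ← R6 − (43/68)·R4: [0, 0, 0, 0, 1219/68]
R6 ← R6 + (69/13)·R5: [0, 0, 0, 0, 0]
Echelon form has 5 nonzero rows, so rank(P) = 5.
The rank gives the maximum number of linearly independent rows: 5.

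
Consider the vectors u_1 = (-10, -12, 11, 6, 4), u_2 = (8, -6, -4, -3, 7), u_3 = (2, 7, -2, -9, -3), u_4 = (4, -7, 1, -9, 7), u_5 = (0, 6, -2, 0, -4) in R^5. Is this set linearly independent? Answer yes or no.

Form the matrix with these vectors as rows and row reduce.
R2 ← R2 + (4/5)·R1: [0, -78/5, 24/5, 9/5, 51/5]
R3 ← R3 + (1/5)·R1: [0, 23/5, 1/5, -39/5, -11/5]
R4 ← R4 + (2/5)·R1: [0, -59/5, 27/5, -33/5, 43/5]
R3 ← R3 + (23/78)·R2: [0, 0, 21/13, -189/26, 21/26]
R4 ← R4 − (59/78)·R2: [0, 0, 23/13, -207/26, 23/26]
R5 ← R5 + (5/13)·R2: [0, 0, -2/13, 9/13, -1/13]
R4 ← R4 − (23/21)·R3: [0, 0, 0, 0, 0]
R5 ← R5 + (2/21)·R3: [0, 0, 0, 0, 0]
3 nonzero rows, so the 5 vectors span a space of dimension 3.
Since 3 < 5, the vectors are linearly dependent.

no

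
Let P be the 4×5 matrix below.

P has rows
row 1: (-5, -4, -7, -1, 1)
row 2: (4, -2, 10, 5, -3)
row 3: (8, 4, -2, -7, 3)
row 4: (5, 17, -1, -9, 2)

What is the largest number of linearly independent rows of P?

4

Row reduce to echelon form.
R2 ← R2 + (4/5)·R1: [0, -26/5, 22/5, 21/5, -11/5]
R3 ← R3 + (8/5)·R1: [0, -12/5, -66/5, -43/5, 23/5]
R4 ← R4 + R1: [0, 13, -8, -10, 3]
R3 ← R3 − (6/13)·R2: [0, 0, -198/13, -137/13, 73/13]
R4 ← R4 + (5/2)·R2: [0, 0, 3, 1/2, -5/2]
R4 ← R4 + (13/66)·R3: [0, 0, 0, -52/33, -46/33]
Echelon form has 4 nonzero rows, so rank(P) = 4.
The rank gives the maximum number of linearly independent rows: 4.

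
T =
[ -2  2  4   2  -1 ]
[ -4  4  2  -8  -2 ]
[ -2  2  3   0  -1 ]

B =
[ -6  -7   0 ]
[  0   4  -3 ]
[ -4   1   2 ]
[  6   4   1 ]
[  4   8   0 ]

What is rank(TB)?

First compute TB:
[[  4,  26,   4],
 [-40,  -2, -16],
 [ -4,  17,   0]]
Now row reduce the product.
R2 ← R2 + (10)·R1: [0, 258, 24]
R3 ← R3 + R1: [0, 43, 4]
R3 ← R3 − (1/6)·R2: [0, 0, 0]
2 nonzero rows, so rank(TB) = 2.

2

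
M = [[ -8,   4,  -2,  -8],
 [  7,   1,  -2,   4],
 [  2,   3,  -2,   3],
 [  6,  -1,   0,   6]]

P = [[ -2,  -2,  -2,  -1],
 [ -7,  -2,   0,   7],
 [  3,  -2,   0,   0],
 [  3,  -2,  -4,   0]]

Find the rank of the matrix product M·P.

First compute MP:
[[-42,  28,  48,  36],
 [-15, -20, -30,   0],
 [-22, -12, -16,  19],
 [ 13, -22, -36, -13]]
Now row reduce the product.
R2 ← R2 − (5/14)·R1: [0, -30, -330/7, -90/7]
R3 ← R3 − (11/21)·R1: [0, -80/3, -288/7, 1/7]
R4 ← R4 + (13/42)·R1: [0, -40/3, -148/7, -13/7]
R3 ← R3 − (8/9)·R2: [0, 0, 16/21, 81/7]
R4 ← R4 − (4/9)·R2: [0, 0, -4/21, 27/7]
R4 ← R4 + (1/4)·R3: [0, 0, 0, 27/4]
4 nonzero rows, so rank(MP) = 4.

4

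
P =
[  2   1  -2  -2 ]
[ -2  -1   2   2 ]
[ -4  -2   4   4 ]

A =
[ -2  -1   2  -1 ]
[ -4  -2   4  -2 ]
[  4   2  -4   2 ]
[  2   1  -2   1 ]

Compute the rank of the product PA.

1

First compute PA:
[[-20, -10,  20, -10],
 [ 20,  10, -20,  10],
 [ 40,  20, -40,  20]]
Now row reduce the product.
R2 ← R2 + R1: [0, 0, 0, 0]
R3 ← R3 + (2)·R1: [0, 0, 0, 0]
1 nonzero row, so rank(PA) = 1.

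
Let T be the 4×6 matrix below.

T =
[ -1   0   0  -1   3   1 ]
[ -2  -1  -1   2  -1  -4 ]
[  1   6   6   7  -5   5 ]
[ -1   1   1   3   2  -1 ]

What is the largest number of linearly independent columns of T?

Row reduce to echelon form.
R2 ← R2 − (2)·R1: [0, -1, -1, 4, -7, -6]
R3 ← R3 + R1: [0, 6, 6, 6, -2, 6]
R4 ← R4 − R1: [0, 1, 1, 4, -1, -2]
R3 ← R3 + (6)·R2: [0, 0, 0, 30, -44, -30]
R4 ← R4 + R2: [0, 0, 0, 8, -8, -8]
R4 ← R4 − (4/15)·R3: [0, 0, 0, 0, 56/15, 0]
Echelon form has 4 nonzero rows, so rank(T) = 4.
The rank gives the maximum number of linearly independent columns: 4.

4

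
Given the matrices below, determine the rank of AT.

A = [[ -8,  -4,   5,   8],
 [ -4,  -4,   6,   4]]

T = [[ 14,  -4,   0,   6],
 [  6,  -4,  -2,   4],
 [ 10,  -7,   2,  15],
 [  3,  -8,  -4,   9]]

2

First compute AT:
[[-62, -51, -14,  83],
 [ -8, -42,   4,  86]]
Now row reduce the product.
R2 ← R2 − (4/31)·R1: [0, -1098/31, 180/31, 2334/31]
2 nonzero rows, so rank(AT) = 2.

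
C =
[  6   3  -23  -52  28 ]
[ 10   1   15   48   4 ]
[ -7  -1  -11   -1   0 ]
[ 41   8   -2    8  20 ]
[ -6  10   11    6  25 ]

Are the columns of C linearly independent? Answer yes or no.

yes

Row reduce C to echelon form.
R2 ← R2 − (5/3)·R1: [0, -4, 160/3, 404/3, -128/3]
R3 ← R3 + (7/6)·R1: [0, 5/2, -227/6, -185/3, 98/3]
R4 ← R4 − (41/6)·R1: [0, -25/2, 931/6, 1090/3, -514/3]
R5 ← R5 + R1: [0, 13, -12, -46, 53]
R3 ← R3 + (5/8)·R2: [0, 0, -9/2, 45/2, 6]
R4 ← R4 − (25/8)·R2: [0, 0, -23/2, -115/2, -38]
R5 ← R5 + (13/4)·R2: [0, 0, 484/3, 1175/3, -257/3]
R4 ← R4 − (23/9)·R3: [0, 0, 0, -115, -160/3]
R5 ← R5 + (968/27)·R3: [0, 0, 0, 3595/3, 1165/9]
R5 ← R5 + (719/69)·R4: [0, 0, 0, 0, -9805/23]
5 pivots among 5 columns.
Every column is a pivot column, so the columns are linearly independent.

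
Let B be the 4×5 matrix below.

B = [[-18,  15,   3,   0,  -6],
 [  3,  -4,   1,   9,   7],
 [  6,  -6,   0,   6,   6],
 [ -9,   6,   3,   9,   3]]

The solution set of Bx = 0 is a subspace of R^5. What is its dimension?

Row reduce to echelon form.
R2 ← R2 + (1/6)·R1: [0, -3/2, 3/2, 9, 6]
R3 ← R3 + (1/3)·R1: [0, -1, 1, 6, 4]
R4 ← R4 − (1/2)·R1: [0, -3/2, 3/2, 9, 6]
R3 ← R3 − (2/3)·R2: [0, 0, 0, 0, 0]
R4 ← R4 − R2: [0, 0, 0, 0, 0]
2 nonzero rows, so rank(B) = 2.
B has 5 columns; by rank–nullity, nullity = 5 − 2 = 3.

3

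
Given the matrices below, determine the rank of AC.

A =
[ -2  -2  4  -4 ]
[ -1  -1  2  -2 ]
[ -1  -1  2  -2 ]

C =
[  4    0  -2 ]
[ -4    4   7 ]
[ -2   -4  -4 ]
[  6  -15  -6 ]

First compute AC:
[[-32,  36,  -2],
 [-16,  18,  -1],
 [-16,  18,  -1]]
Now row reduce the product.
R2 ← R2 − (1/2)·R1: [0, 0, 0]
R3 ← R3 − (1/2)·R1: [0, 0, 0]
1 nonzero row, so rank(AC) = 1.

1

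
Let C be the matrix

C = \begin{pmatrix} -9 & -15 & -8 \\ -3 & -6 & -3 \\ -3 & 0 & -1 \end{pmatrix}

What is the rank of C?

Row reduce to echelon form.
R2 ← R2 − (1/3)·R1: [0, -1, -1/3]
R3 ← R3 − (1/3)·R1: [0, 5, 5/3]
R3 ← R3 + (5)·R2: [0, 0, 0]
Echelon form has 2 nonzero rows, so rank(C) = 2.

2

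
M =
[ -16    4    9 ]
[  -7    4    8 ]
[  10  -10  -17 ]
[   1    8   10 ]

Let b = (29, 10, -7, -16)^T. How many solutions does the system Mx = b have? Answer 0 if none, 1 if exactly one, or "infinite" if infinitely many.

Row reduce the augmented matrix [M | b].
R2 ← R2 − (7/16)·R1: [0, 9/4, 65/16, -43/16]
R3 ← R3 + (5/8)·R1: [0, -15/2, -91/8, 89/8]
R4 ← R4 + (1/16)·R1: [0, 33/4, 169/16, -227/16]
R3 ← R3 + (10/3)·R2: [0, 0, 13/6, 13/6]
R4 ← R4 − (11/3)·R2: [0, 0, -13/3, -13/3]
R4 ← R4 + (2)·R3: [0, 0, 0, 0]
The echelon form has 3 nonzero rows, and every pivot lies in the first 3 columns, so rank(M) = rank([M|b]) = 3.
The system is consistent.
rank = 3 = number of unknowns, so the solution is unique.

1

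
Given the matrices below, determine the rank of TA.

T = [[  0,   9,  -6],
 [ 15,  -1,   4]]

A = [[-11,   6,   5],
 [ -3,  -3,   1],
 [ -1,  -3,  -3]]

First compute TA:
[[-21,  -9,  27],
 [-166,  81,  62]]
Now row reduce the product.
R2 ← R2 − (166/21)·R1: [0, 1065/7, -1060/7]
2 nonzero rows, so rank(TA) = 2.

2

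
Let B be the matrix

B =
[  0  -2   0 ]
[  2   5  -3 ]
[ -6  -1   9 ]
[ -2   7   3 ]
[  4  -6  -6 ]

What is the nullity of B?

Row reduce to echelon form.
Swap R1 ↔ R2
R3 ← R3 + (3)·R1: [0, 14, 0]
R4 ← R4 + R1: [0, 12, 0]
R5 ← R5 − (2)·R1: [0, -16, 0]
R3 ← R3 + (7)·R2: [0, 0, 0]
R4 ← R4 + (6)·R2: [0, 0, 0]
R5 ← R5 − (8)·R2: [0, 0, 0]
2 nonzero rows, so rank(B) = 2.
B has 3 columns; by rank–nullity, nullity = 3 − 2 = 1.

1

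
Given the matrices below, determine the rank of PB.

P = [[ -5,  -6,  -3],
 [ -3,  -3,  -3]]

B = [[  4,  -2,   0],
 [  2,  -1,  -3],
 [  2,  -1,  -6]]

First compute PB:
[[-38,  19,  36],
 [-24,  12,  27]]
Now row reduce the product.
R2 ← R2 − (12/19)·R1: [0, 0, 81/19]
2 nonzero rows, so rank(PB) = 2.

2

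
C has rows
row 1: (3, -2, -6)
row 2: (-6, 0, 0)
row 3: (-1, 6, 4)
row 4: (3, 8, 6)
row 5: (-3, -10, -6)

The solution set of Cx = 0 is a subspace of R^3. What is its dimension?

0

Row reduce to echelon form.
R2 ← R2 + (2)·R1: [0, -4, -12]
R3 ← R3 + (1/3)·R1: [0, 16/3, 2]
R4 ← R4 − R1: [0, 10, 12]
R5 ← R5 + R1: [0, -12, -12]
R3 ← R3 + (4/3)·R2: [0, 0, -14]
R4 ← R4 + (5/2)·R2: [0, 0, -18]
R5 ← R5 − (3)·R2: [0, 0, 24]
R4 ← R4 − (9/7)·R3: [0, 0, 0]
R5 ← R5 + (12/7)·R3: [0, 0, 0]
3 nonzero rows, so rank(C) = 3.
C has 3 columns; by rank–nullity, nullity = 3 − 3 = 0.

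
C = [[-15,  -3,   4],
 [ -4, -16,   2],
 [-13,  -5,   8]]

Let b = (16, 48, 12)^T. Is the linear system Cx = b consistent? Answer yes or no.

Row reduce the augmented matrix [C | b].
R2 ← R2 − (4/15)·R1: [0, -76/5, 14/15, 656/15]
R3 ← R3 − (13/15)·R1: [0, -12/5, 68/15, -28/15]
R3 ← R3 − (3/19)·R2: [0, 0, 250/57, -500/57]
The echelon form has 3 nonzero rows, and every pivot lies in the first 3 columns, so rank(C) = rank([C|b]) = 3.
The system is consistent.

yes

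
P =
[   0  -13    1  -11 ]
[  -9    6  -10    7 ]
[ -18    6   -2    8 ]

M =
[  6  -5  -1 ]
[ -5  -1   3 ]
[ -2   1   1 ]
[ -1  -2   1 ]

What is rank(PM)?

3

First compute PM:
[[ 74,  36, -49],
 [-71,  15,  24],
 [-142,  66,  42]]
Now row reduce the product.
R2 ← R2 + (71/74)·R1: [0, 1833/37, -1703/74]
R3 ← R3 + (71/37)·R1: [0, 4998/37, -1925/37]
R3 ← R3 − (1666/611)·R2: [0, 0, 504/47]
3 nonzero rows, so rank(PM) = 3.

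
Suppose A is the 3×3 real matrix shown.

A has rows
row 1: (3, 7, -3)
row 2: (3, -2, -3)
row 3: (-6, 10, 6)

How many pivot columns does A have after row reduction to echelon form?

Row reduce to echelon form.
R2 ← R2 − R1: [0, -9, 0]
R3 ← R3 + (2)·R1: [0, 24, 0]
R3 ← R3 + (8/3)·R2: [0, 0, 0]
Echelon form has 2 nonzero rows, so rank(A) = 2.
Each nonzero row contributes one pivot column: 2 pivot columns.

2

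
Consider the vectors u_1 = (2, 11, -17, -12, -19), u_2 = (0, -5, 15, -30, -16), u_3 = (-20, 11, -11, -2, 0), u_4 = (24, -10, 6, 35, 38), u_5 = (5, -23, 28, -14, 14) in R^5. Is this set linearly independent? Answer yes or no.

Form the matrix with these vectors as rows and row reduce.
R3 ← R3 + (10)·R1: [0, 121, -181, -122, -190]
R4 ← R4 − (12)·R1: [0, -142, 210, 179, 266]
R5 ← R5 − (5/2)·R1: [0, -101/2, 141/2, 16, 123/2]
R3 ← R3 + (121/5)·R2: [0, 0, 182, -848, -2886/5]
R4 ← R4 − (142/5)·R2: [0, 0, -216, 1031, 3602/5]
R5 ← R5 − (101/10)·R2: [0, 0, -81, 319, 2231/10]
R4 ← R4 + (108/91)·R3: [0, 0, 0, 2237/91, 1238/35]
R5 ← R5 + (81/182)·R3: [0, 0, 0, -5315/91, -473/14]
R5 ← R5 + (5315/2237)·R4: [0, 0, 0, 0, 224841/4474]
5 nonzero rows, so the 5 vectors span a space of dimension 5.
Since 5 = 5, the vectors are linearly independent.

yes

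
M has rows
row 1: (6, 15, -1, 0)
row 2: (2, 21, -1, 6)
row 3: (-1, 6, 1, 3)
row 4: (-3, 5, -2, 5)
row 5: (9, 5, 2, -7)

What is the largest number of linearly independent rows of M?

3

Row reduce to echelon form.
R2 ← R2 − (1/3)·R1: [0, 16, -2/3, 6]
R3 ← R3 + (1/6)·R1: [0, 17/2, 5/6, 3]
R4 ← R4 + (1/2)·R1: [0, 25/2, -5/2, 5]
R5 ← R5 − (3/2)·R1: [0, -35/2, 7/2, -7]
R3 ← R3 − (17/32)·R2: [0, 0, 19/16, -3/16]
R4 ← R4 − (25/32)·R2: [0, 0, -95/48, 5/16]
R5 ← R5 + (35/32)·R2: [0, 0, 133/48, -7/16]
R4 ← R4 + (5/3)·R3: [0, 0, 0, 0]
R5 ← R5 − (7/3)·R3: [0, 0, 0, 0]
Echelon form has 3 nonzero rows, so rank(M) = 3.
The rank gives the maximum number of linearly independent rows: 3.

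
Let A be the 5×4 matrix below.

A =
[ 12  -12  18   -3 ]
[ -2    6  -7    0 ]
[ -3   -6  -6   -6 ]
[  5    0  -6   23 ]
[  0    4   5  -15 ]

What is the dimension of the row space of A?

4

Row reduce to echelon form.
R2 ← R2 + (1/6)·R1: [0, 4, -4, -1/2]
R3 ← R3 + (1/4)·R1: [0, -9, -3/2, -27/4]
R4 ← R4 − (5/12)·R1: [0, 5, -27/2, 97/4]
R3 ← R3 + (9/4)·R2: [0, 0, -21/2, -63/8]
R4 ← R4 − (5/4)·R2: [0, 0, -17/2, 199/8]
R5 ← R5 − R2: [0, 0, 9, -29/2]
R4 ← R4 − (17/21)·R3: [0, 0, 0, 125/4]
R5 ← R5 + (6/7)·R3: [0, 0, 0, -85/4]
R5 ← R5 + (17/25)·R4: [0, 0, 0, 0]
Echelon form has 4 nonzero rows, so rank(A) = 4.
The row space has dimension equal to the rank: 4.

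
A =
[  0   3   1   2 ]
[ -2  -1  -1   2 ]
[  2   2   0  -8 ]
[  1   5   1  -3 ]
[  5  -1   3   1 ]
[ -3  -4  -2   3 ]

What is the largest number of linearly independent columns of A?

3

Row reduce to echelon form.
Swap R1 ↔ R2
R3 ← R3 + R1: [0, 1, -1, -6]
R4 ← R4 + (1/2)·R1: [0, 9/2, 1/2, -2]
R5 ← R5 + (5/2)·R1: [0, -7/2, 1/2, 6]
R6 ← R6 − (3/2)·R1: [0, -5/2, -1/2, 0]
R3 ← R3 − (1/3)·R2: [0, 0, -4/3, -20/3]
R4 ← R4 − (3/2)·R2: [0, 0, -1, -5]
R5 ← R5 + (7/6)·R2: [0, 0, 5/3, 25/3]
R6 ← R6 + (5/6)·R2: [0, 0, 1/3, 5/3]
R4 ← R4 − (3/4)·R3: [0, 0, 0, 0]
R5 ← R5 + (5/4)·R3: [0, 0, 0, 0]
R6 ← R6 + (1/4)·R3: [0, 0, 0, 0]
Echelon form has 3 nonzero rows, so rank(A) = 3.
The rank gives the maximum number of linearly independent columns: 3.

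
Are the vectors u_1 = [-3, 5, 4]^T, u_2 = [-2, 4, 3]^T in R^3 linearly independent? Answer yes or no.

yes

Form the matrix with these vectors as rows and row reduce.
R2 ← R2 − (2/3)·R1: [0, 2/3, 1/3]
2 nonzero rows, so the 2 vectors span a space of dimension 2.
Since 2 = 2, the vectors are linearly independent.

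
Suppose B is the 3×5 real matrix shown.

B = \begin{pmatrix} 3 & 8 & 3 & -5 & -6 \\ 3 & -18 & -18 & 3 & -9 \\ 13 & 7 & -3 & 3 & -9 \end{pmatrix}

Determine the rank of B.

Row reduce to echelon form.
R2 ← R2 − R1: [0, -26, -21, 8, -3]
R3 ← R3 − (13/3)·R1: [0, -83/3, -16, 74/3, 17]
R3 ← R3 − (83/78)·R2: [0, 0, 165/26, 210/13, 525/26]
Echelon form has 3 nonzero rows, so rank(B) = 3.

3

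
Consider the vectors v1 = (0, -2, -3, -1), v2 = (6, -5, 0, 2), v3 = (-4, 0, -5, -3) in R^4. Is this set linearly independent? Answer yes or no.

no

Form the matrix with these vectors as rows and row reduce.
Swap R1 ↔ R2
R3 ← R3 + (2/3)·R1: [0, -10/3, -5, -5/3]
R3 ← R3 − (5/3)·R2: [0, 0, 0, 0]
2 nonzero rows, so the 3 vectors span a space of dimension 2.
Since 2 < 3, the vectors are linearly dependent.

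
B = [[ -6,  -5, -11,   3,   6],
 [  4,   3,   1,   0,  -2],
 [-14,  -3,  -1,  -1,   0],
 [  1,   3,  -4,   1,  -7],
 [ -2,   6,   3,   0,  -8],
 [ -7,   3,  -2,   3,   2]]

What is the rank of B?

5

Row reduce to echelon form.
R2 ← R2 + (2/3)·R1: [0, -1/3, -19/3, 2, 2]
R3 ← R3 − (7/3)·R1: [0, 26/3, 74/3, -8, -14]
R4 ← R4 + (1/6)·R1: [0, 13/6, -35/6, 3/2, -6]
R5 ← R5 − (1/3)·R1: [0, 23/3, 20/3, -1, -10]
R6 ← R6 − (7/6)·R1: [0, 53/6, 65/6, -1/2, -5]
R3 ← R3 + (26)·R2: [0, 0, -140, 44, 38]
R4 ← R4 + (13/2)·R2: [0, 0, -47, 29/2, 7]
R5 ← R5 + (23)·R2: [0, 0, -139, 45, 36]
R6 ← R6 + (53/2)·R2: [0, 0, -157, 105/2, 48]
R4 ← R4 − (47/140)·R3: [0, 0, 0, -19/70, -403/70]
R5 ← R5 − (139/140)·R3: [0, 0, 0, 46/35, -121/70]
R6 ← R6 − (157/140)·R3: [0, 0, 0, 221/70, 377/70]
R5 ← R5 + (92/19)·R4: [0, 0, 0, 0, -1125/38]
R6 ← R6 + (221/19)·R4: [0, 0, 0, 0, -1170/19]
R6 ← R6 − (52/25)·R5: [0, 0, 0, 0, 0]
Echelon form has 5 nonzero rows, so rank(B) = 5.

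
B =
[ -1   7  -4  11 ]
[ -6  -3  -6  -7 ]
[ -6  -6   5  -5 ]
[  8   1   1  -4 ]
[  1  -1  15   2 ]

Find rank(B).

Row reduce to echelon form.
R2 ← R2 − (6)·R1: [0, -45, 18, -73]
R3 ← R3 − (6)·R1: [0, -48, 29, -71]
R4 ← R4 + (8)·R1: [0, 57, -31, 84]
R5 ← R5 + R1: [0, 6, 11, 13]
R3 ← R3 − (16/15)·R2: [0, 0, 49/5, 103/15]
R4 ← R4 + (19/15)·R2: [0, 0, -41/5, -127/15]
R5 ← R5 + (2/15)·R2: [0, 0, 67/5, 49/15]
R4 ← R4 + (41/49)·R3: [0, 0, 0, -400/147]
R5 ← R5 − (67/49)·R3: [0, 0, 0, -300/49]
R5 ← R5 − (9/4)·R4: [0, 0, 0, 0]
Echelon form has 4 nonzero rows, so rank(B) = 4.

4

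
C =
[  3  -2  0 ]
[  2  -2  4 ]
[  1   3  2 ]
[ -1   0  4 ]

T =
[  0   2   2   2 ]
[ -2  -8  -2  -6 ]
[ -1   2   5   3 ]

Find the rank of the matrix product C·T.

2

First compute CT:
[[  4,  22,  10,  18],
 [  0,  28,  28,  28],
 [ -8, -18,   6, -10],
 [ -4,   6,  18,  10]]
Now row reduce the product.
R3 ← R3 + (2)·R1: [0, 26, 26, 26]
R4 ← R4 + R1: [0, 28, 28, 28]
R3 ← R3 − (13/14)·R2: [0, 0, 0, 0]
R4 ← R4 − R2: [0, 0, 0, 0]
2 nonzero rows, so rank(CT) = 2.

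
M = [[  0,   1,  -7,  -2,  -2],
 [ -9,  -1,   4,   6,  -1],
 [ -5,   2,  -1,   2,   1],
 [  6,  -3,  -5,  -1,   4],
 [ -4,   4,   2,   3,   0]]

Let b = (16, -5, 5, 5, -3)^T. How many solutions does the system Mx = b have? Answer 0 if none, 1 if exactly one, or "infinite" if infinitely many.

Row reduce the augmented matrix [M | b].
Swap R1 ↔ R2
R3 ← R3 − (5/9)·R1: [0, 23/9, -29/9, -4/3, 14/9, 70/9]
R4 ← R4 + (2/3)·R1: [0, -11/3, -7/3, 3, 10/3, 5/3]
R5 ← R5 − (4/9)·R1: [0, 40/9, 2/9, 1/3, 4/9, -7/9]
R3 ← R3 − (23/9)·R2: [0, 0, 44/3, 34/9, 20/3, -298/9]
R4 ← R4 + (11/3)·R2: [0, 0, -28, -13/3, -4, 181/3]
R5 ← R5 − (40/9)·R2: [0, 0, 94/3, 83/9, 28/3, -647/9]
R4 ← R4 + (21/11)·R3: [0, 0, 0, 95/33, 96/11, -95/33]
R5 ← R5 − (47/22)·R3: [0, 0, 0, 38/33, -54/11, -38/33]
R5 ← R5 − (2/5)·R4: [0, 0, 0, 0, -42/5, 0]
The echelon form has 5 nonzero rows, and every pivot lies in the first 5 columns, so rank(M) = rank([M|b]) = 5.
The system is consistent.
rank = 5 = number of unknowns, so the solution is unique.

1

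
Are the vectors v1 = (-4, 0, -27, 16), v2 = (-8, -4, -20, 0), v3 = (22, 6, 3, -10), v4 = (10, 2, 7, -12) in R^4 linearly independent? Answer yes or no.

Form the matrix with these vectors as rows and row reduce.
R2 ← R2 − (2)·R1: [0, -4, 34, -32]
R3 ← R3 + (11/2)·R1: [0, 6, -291/2, 78]
R4 ← R4 + (5/2)·R1: [0, 2, -121/2, 28]
R3 ← R3 + (3/2)·R2: [0, 0, -189/2, 30]
R4 ← R4 + (1/2)·R2: [0, 0, -87/2, 12]
R4 ← R4 − (29/63)·R3: [0, 0, 0, -38/21]
4 nonzero rows, so the 4 vectors span a space of dimension 4.
Since 4 = 4, the vectors are linearly independent.

yes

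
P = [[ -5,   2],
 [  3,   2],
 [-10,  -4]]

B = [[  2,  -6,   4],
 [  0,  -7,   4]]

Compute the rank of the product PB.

First compute PB:
[[-10,  16, -12],
 [  6, -32,  20],
 [-20,  88, -56]]
Now row reduce the product.
R2 ← R2 + (3/5)·R1: [0, -112/5, 64/5]
R3 ← R3 − (2)·R1: [0, 56, -32]
R3 ← R3 + (5/2)·R2: [0, 0, 0]
2 nonzero rows, so rank(PB) = 2.

2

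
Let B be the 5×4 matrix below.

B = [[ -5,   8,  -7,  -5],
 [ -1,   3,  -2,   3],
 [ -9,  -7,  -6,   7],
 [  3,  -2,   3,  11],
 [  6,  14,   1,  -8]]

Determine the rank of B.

3

Row reduce to echelon form.
R2 ← R2 − (1/5)·R1: [0, 7/5, -3/5, 4]
R3 ← R3 − (9/5)·R1: [0, -107/5, 33/5, 16]
R4 ← R4 + (3/5)·R1: [0, 14/5, -6/5, 8]
R5 ← R5 + (6/5)·R1: [0, 118/5, -37/5, -14]
R3 ← R3 + (107/7)·R2: [0, 0, -18/7, 540/7]
R4 ← R4 − (2)·R2: [0, 0, 0, 0]
R5 ← R5 − (118/7)·R2: [0, 0, 19/7, -570/7]
R5 ← R5 + (19/18)·R3: [0, 0, 0, 0]
Echelon form has 3 nonzero rows, so rank(B) = 3.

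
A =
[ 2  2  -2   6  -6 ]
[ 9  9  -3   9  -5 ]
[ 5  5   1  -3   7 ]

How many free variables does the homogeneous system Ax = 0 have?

3

Row reduce to echelon form.
R2 ← R2 − (9/2)·R1: [0, 0, 6, -18, 22]
R3 ← R3 − (5/2)·R1: [0, 0, 6, -18, 22]
R3 ← R3 − R2: [0, 0, 0, 0, 0]
2 nonzero rows, so rank(A) = 2.
A has 5 columns; by rank–nullity, nullity = 5 − 2 = 3.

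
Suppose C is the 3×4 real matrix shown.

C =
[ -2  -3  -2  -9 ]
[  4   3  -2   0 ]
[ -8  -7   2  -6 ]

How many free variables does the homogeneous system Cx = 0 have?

2

Row reduce to echelon form.
R2 ← R2 + (2)·R1: [0, -3, -6, -18]
R3 ← R3 − (4)·R1: [0, 5, 10, 30]
R3 ← R3 + (5/3)·R2: [0, 0, 0, 0]
2 nonzero rows, so rank(C) = 2.
C has 4 columns; by rank–nullity, nullity = 4 − 2 = 2.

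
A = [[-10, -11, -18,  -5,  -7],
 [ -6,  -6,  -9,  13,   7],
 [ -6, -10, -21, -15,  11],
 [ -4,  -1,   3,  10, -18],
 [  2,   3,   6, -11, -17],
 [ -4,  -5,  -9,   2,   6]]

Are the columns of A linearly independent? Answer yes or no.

Row reduce A to echelon form.
R2 ← R2 − (3/5)·R1: [0, 3/5, 9/5, 16, 56/5]
R3 ← R3 − (3/5)·R1: [0, -17/5, -51/5, -12, 76/5]
R4 ← R4 − (2/5)·R1: [0, 17/5, 51/5, 12, -76/5]
R5 ← R5 + (1/5)·R1: [0, 4/5, 12/5, -12, -92/5]
R6 ← R6 − (2/5)·R1: [0, -3/5, -9/5, 4, 44/5]
R3 ← R3 + (17/3)·R2: [0, 0, 0, 236/3, 236/3]
R4 ← R4 − (17/3)·R2: [0, 0, 0, -236/3, -236/3]
R5 ← R5 − (4/3)·R2: [0, 0, 0, -100/3, -100/3]
R6 ← R6 + R2: [0, 0, 0, 20, 20]
R4 ← R4 + R3: [0, 0, 0, 0, 0]
R5 ← R5 + (25/59)·R3: [0, 0, 0, 0, 0]
R6 ← R6 − (15/59)·R3: [0, 0, 0, 0, 0]
3 pivots among 5 columns.
Only 3 < 5 pivot columns, so the columns are linearly dependent.

no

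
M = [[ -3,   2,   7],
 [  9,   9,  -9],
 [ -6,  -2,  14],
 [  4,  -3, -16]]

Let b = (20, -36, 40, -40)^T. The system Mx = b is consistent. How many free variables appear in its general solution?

0

Row reduce the augmented matrix [M | b].
R2 ← R2 + (3)·R1: [0, 15, 12, 24]
R3 ← R3 − (2)·R1: [0, -6, 0, 0]
R4 ← R4 + (4/3)·R1: [0, -1/3, -20/3, -40/3]
R3 ← R3 + (2/5)·R2: [0, 0, 24/5, 48/5]
R4 ← R4 + (1/45)·R2: [0, 0, -32/5, -64/5]
R4 ← R4 + (4/3)·R3: [0, 0, 0, 0]
The echelon form has 3 nonzero rows, and every pivot lies in the first 3 columns, so rank(M) = rank([M|b]) = 3.
The system is consistent.
Free variables = (unknowns) − (rank) = 3 − 3 = 0.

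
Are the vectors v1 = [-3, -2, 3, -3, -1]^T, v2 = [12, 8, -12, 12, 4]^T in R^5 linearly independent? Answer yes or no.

no

Form the matrix with these vectors as rows and row reduce.
R2 ← R2 + (4)·R1: [0, 0, 0, 0, 0]
1 nonzero row, so the 2 vectors span a space of dimension 1.
Since 1 < 2, the vectors are linearly dependent.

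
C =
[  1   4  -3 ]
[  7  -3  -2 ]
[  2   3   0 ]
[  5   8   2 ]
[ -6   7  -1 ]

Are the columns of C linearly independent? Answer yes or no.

Row reduce C to echelon form.
R2 ← R2 − (7)·R1: [0, -31, 19]
R3 ← R3 − (2)·R1: [0, -5, 6]
R4 ← R4 − (5)·R1: [0, -12, 17]
R5 ← R5 + (6)·R1: [0, 31, -19]
R3 ← R3 − (5/31)·R2: [0, 0, 91/31]
R4 ← R4 − (12/31)·R2: [0, 0, 299/31]
R5 ← R5 + R2: [0, 0, 0]
R4 ← R4 − (23/7)·R3: [0, 0, 0]
3 pivots among 3 columns.
Every column is a pivot column, so the columns are linearly independent.

yes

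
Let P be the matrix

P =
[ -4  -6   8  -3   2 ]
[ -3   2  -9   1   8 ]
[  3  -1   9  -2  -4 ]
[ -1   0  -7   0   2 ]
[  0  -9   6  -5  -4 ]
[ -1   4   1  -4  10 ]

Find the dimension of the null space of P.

Row reduce to echelon form.
R2 ← R2 − (3/4)·R1: [0, 13/2, -15, 13/4, 13/2]
R3 ← R3 + (3/4)·R1: [0, -11/2, 15, -17/4, -5/2]
R4 ← R4 − (1/4)·R1: [0, 3/2, -9, 3/4, 3/2]
R6 ← R6 − (1/4)·R1: [0, 11/2, -1, -13/4, 19/2]
R3 ← R3 + (11/13)·R2: [0, 0, 30/13, -3/2, 3]
R4 ← R4 − (3/13)·R2: [0, 0, -72/13, 0, 0]
R5 ← R5 + (18/13)·R2: [0, 0, -192/13, -1/2, 5]
R6 ← R6 − (11/13)·R2: [0, 0, 152/13, -6, 4]
R4 ← R4 + (12/5)·R3: [0, 0, 0, -18/5, 36/5]
R5 ← R5 + (32/5)·R3: [0, 0, 0, -101/10, 121/5]
R6 ← R6 − (76/15)·R3: [0, 0, 0, 8/5, -56/5]
R5 ← R5 − (101/36)·R4: [0, 0, 0, 0, 4]
R6 ← R6 + (4/9)·R4: [0, 0, 0, 0, -8]
R6 ← R6 + (2)·R5: [0, 0, 0, 0, 0]
5 nonzero rows, so rank(P) = 5.
P has 5 columns; by rank–nullity, nullity = 5 − 5 = 0.

0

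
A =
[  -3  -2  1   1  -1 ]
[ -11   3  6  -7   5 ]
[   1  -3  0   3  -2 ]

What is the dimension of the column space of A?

3

Row reduce to echelon form.
R2 ← R2 − (11/3)·R1: [0, 31/3, 7/3, -32/3, 26/3]
R3 ← R3 + (1/3)·R1: [0, -11/3, 1/3, 10/3, -7/3]
R3 ← R3 + (11/31)·R2: [0, 0, 36/31, -14/31, 23/31]
Echelon form has 3 nonzero rows, so rank(A) = 3.
The column space has dimension equal to the rank: 3.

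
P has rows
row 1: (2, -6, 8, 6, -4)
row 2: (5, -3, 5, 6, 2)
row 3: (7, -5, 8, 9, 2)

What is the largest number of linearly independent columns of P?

Row reduce to echelon form.
R2 ← R2 − (5/2)·R1: [0, 12, -15, -9, 12]
R3 ← R3 − (7/2)·R1: [0, 16, -20, -12, 16]
R3 ← R3 − (4/3)·R2: [0, 0, 0, 0, 0]
Echelon form has 2 nonzero rows, so rank(P) = 2.
The rank gives the maximum number of linearly independent columns: 2.

2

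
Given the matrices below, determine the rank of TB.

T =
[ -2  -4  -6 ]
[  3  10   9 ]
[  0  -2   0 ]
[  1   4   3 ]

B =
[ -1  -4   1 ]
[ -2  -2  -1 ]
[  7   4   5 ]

2

First compute TB:
[[-32,  -8, -28],
 [ 40,   4,  38],
 [  4,   4,   2],
 [ 12,   0,  12]]
Now row reduce the product.
R2 ← R2 + (5/4)·R1: [0, -6, 3]
R3 ← R3 + (1/8)·R1: [0, 3, -3/2]
R4 ← R4 + (3/8)·R1: [0, -3, 3/2]
R3 ← R3 + (1/2)·R2: [0, 0, 0]
R4 ← R4 − (1/2)·R2: [0, 0, 0]
2 nonzero rows, so rank(TB) = 2.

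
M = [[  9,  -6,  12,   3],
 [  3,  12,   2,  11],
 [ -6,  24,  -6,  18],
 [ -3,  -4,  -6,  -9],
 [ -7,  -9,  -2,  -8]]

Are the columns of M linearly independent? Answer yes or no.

Row reduce M to echelon form.
R2 ← R2 − (1/3)·R1: [0, 14, -2, 10]
R3 ← R3 + (2/3)·R1: [0, 20, 2, 20]
R4 ← R4 + (1/3)·R1: [0, -6, -2, -8]
R5 ← R5 + (7/9)·R1: [0, -41/3, 22/3, -17/3]
R3 ← R3 − (10/7)·R2: [0, 0, 34/7, 40/7]
R4 ← R4 + (3/7)·R2: [0, 0, -20/7, -26/7]
R5 ← R5 + (41/42)·R2: [0, 0, 113/21, 86/21]
R4 ← R4 + (10/17)·R3: [0, 0, 0, -6/17]
R5 ← R5 − (113/102)·R3: [0, 0, 0, -38/17]
R5 ← R5 − (19/3)·R4: [0, 0, 0, 0]
4 pivots among 4 columns.
Every column is a pivot column, so the columns are linearly independent.

yes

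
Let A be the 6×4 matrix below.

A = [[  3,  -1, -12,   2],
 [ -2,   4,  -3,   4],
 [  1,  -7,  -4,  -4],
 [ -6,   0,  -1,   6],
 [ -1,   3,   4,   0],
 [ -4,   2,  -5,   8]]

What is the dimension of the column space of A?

Row reduce to echelon form.
R2 ← R2 + (2/3)·R1: [0, 10/3, -11, 16/3]
R3 ← R3 − (1/3)·R1: [0, -20/3, 0, -14/3]
R4 ← R4 + (2)·R1: [0, -2, -25, 10]
R5 ← R5 + (1/3)·R1: [0, 8/3, 0, 2/3]
R6 ← R6 + (4/3)·R1: [0, 2/3, -21, 32/3]
R3 ← R3 + (2)·R2: [0, 0, -22, 6]
R4 ← R4 + (3/5)·R2: [0, 0, -158/5, 66/5]
R5 ← R5 − (4/5)·R2: [0, 0, 44/5, -18/5]
R6 ← R6 − (1/5)·R2: [0, 0, -94/5, 48/5]
R4 ← R4 − (79/55)·R3: [0, 0, 0, 252/55]
R5 ← R5 + (2/5)·R3: [0, 0, 0, -6/5]
R6 ← R6 − (47/55)·R3: [0, 0, 0, 246/55]
R5 ← R5 + (11/42)·R4: [0, 0, 0, 0]
R6 ← R6 − (41/42)·R4: [0, 0, 0, 0]
Echelon form has 4 nonzero rows, so rank(A) = 4.
The column space has dimension equal to the rank: 4.

4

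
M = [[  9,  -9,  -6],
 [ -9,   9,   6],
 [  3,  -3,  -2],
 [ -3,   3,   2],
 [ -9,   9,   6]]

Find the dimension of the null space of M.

Row reduce to echelon form.
R2 ← R2 + R1: [0, 0, 0]
R3 ← R3 − (1/3)·R1: [0, 0, 0]
R4 ← R4 + (1/3)·R1: [0, 0, 0]
R5 ← R5 + R1: [0, 0, 0]
1 nonzero row, so rank(M) = 1.
M has 3 columns; by rank–nullity, nullity = 3 − 1 = 2.

2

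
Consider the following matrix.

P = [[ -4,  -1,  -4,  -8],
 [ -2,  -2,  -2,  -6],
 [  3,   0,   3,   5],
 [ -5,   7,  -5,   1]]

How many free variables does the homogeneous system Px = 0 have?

Row reduce to echelon form.
R2 ← R2 − (1/2)·R1: [0, -3/2, 0, -2]
R3 ← R3 + (3/4)·R1: [0, -3/4, 0, -1]
R4 ← R4 − (5/4)·R1: [0, 33/4, 0, 11]
R3 ← R3 − (1/2)·R2: [0, 0, 0, 0]
R4 ← R4 + (11/2)·R2: [0, 0, 0, 0]
2 nonzero rows, so rank(P) = 2.
P has 4 columns; by rank–nullity, nullity = 4 − 2 = 2.

2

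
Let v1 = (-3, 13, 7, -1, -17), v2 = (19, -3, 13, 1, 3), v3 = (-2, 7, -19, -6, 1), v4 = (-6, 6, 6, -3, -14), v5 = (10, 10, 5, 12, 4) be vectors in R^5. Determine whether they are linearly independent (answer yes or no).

Form the matrix with these vectors as rows and row reduce.
R2 ← R2 + (19/3)·R1: [0, 238/3, 172/3, -16/3, -314/3]
R3 ← R3 − (2/3)·R1: [0, -5/3, -71/3, -16/3, 37/3]
R4 ← R4 − (2)·R1: [0, -20, -8, -1, 20]
R5 ← R5 + (10/3)·R1: [0, 160/3, 85/3, 26/3, -158/3]
R3 ← R3 + (5/238)·R2: [0, 0, -2673/119, -648/119, 1206/119]
R4 ← R4 + (30/119)·R2: [0, 0, 768/119, -279/119, -760/119]
R5 ← R5 − (80/119)·R2: [0, 0, -1215/119, 1458/119, 2106/119]
R4 ← R4 + (256/891)·R3: [0, 0, 0, -43/11, -344/99]
R5 ← R5 − (5/11)·R3: [0, 0, 0, 162/11, 144/11]
R5 ← R5 + (162/43)·R4: [0, 0, 0, 0, 0]
4 nonzero rows, so the 5 vectors span a space of dimension 4.
Since 4 < 5, the vectors are linearly dependent.

no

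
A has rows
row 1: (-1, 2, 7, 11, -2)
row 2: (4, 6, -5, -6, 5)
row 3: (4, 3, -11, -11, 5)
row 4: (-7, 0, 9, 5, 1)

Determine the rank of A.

4

Row reduce to echelon form.
R2 ← R2 + (4)·R1: [0, 14, 23, 38, -3]
R3 ← R3 + (4)·R1: [0, 11, 17, 33, -3]
R4 ← R4 − (7)·R1: [0, -14, -40, -72, 15]
R3 ← R3 − (11/14)·R2: [0, 0, -15/14, 22/7, -9/14]
R4 ← R4 + R2: [0, 0, -17, -34, 12]
R4 ← R4 − (238/15)·R3: [0, 0, 0, -1258/15, 111/5]
Echelon form has 4 nonzero rows, so rank(A) = 4.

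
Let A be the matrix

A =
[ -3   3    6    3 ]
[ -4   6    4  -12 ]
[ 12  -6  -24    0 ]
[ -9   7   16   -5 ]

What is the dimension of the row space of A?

Row reduce to echelon form.
R2 ← R2 − (4/3)·R1: [0, 2, -4, -16]
R3 ← R3 + (4)·R1: [0, 6, 0, 12]
R4 ← R4 − (3)·R1: [0, -2, -2, -14]
R3 ← R3 − (3)·R2: [0, 0, 12, 60]
R4 ← R4 + R2: [0, 0, -6, -30]
R4 ← R4 + (1/2)·R3: [0, 0, 0, 0]
Echelon form has 3 nonzero rows, so rank(A) = 3.
The row space has dimension equal to the rank: 3.

3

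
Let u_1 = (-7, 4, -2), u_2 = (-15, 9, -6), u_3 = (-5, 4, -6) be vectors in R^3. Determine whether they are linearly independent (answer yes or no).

no

Form the matrix with these vectors as rows and row reduce.
R2 ← R2 − (15/7)·R1: [0, 3/7, -12/7]
R3 ← R3 − (5/7)·R1: [0, 8/7, -32/7]
R3 ← R3 − (8/3)·R2: [0, 0, 0]
2 nonzero rows, so the 3 vectors span a space of dimension 2.
Since 2 < 3, the vectors are linearly dependent.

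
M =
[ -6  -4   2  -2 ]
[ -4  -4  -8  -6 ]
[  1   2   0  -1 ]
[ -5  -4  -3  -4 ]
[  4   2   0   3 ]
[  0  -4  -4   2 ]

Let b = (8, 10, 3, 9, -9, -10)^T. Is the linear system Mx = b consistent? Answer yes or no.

Row reduce the augmented matrix [M | b].
R2 ← R2 − (2/3)·R1: [0, -4/3, -28/3, -14/3, 14/3]
R3 ← R3 + (1/6)·R1: [0, 4/3, 1/3, -4/3, 13/3]
R4 ← R4 − (5/6)·R1: [0, -2/3, -14/3, -7/3, 7/3]
R5 ← R5 + (2/3)·R1: [0, -2/3, 4/3, 5/3, -11/3]
R3 ← R3 + R2: [0, 0, -9, -6, 9]
R4 ← R4 − (1/2)·R2: [0, 0, 0, 0, 0]
R5 ← R5 − (1/2)·R2: [0, 0, 6, 4, -6]
R6 ← R6 − (3)·R2: [0, 0, 24, 16, -24]
R5 ← R5 + (2/3)·R3: [0, 0, 0, 0, 0]
R6 ← R6 + (8/3)·R3: [0, 0, 0, 0, 0]
The echelon form has 3 nonzero rows, and every pivot lies in the first 4 columns, so rank(M) = rank([M|b]) = 3.
The system is consistent.

yes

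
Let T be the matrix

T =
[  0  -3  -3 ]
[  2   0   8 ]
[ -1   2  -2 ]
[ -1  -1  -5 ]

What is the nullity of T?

Row reduce to echelon form.
Swap R1 ↔ R2
R3 ← R3 + (1/2)·R1: [0, 2, 2]
R4 ← R4 + (1/2)·R1: [0, -1, -1]
R3 ← R3 + (2/3)·R2: [0, 0, 0]
R4 ← R4 − (1/3)·R2: [0, 0, 0]
2 nonzero rows, so rank(T) = 2.
T has 3 columns; by rank–nullity, nullity = 3 − 2 = 1.

1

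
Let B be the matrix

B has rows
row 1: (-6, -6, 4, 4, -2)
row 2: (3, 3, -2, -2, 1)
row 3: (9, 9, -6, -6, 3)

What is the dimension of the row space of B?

1

Row reduce to echelon form.
R2 ← R2 + (1/2)·R1: [0, 0, 0, 0, 0]
R3 ← R3 + (3/2)·R1: [0, 0, 0, 0, 0]
Echelon form has 1 nonzero row, so rank(B) = 1.
The row space has dimension equal to the rank: 1.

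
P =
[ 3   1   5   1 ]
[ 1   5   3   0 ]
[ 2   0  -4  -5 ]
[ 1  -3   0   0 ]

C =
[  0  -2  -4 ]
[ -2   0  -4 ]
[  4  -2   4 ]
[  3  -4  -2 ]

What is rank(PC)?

2

First compute PC:
[[ 21, -20,   2],
 [  2,  -8, -12],
 [-31,  24, -14],
 [  6,  -2,   8]]
Now row reduce the product.
R2 ← R2 − (2/21)·R1: [0, -128/21, -256/21]
R3 ← R3 + (31/21)·R1: [0, -116/21, -232/21]
R4 ← R4 − (2/7)·R1: [0, 26/7, 52/7]
R3 ← R3 − (29/32)·R2: [0, 0, 0]
R4 ← R4 + (39/64)·R2: [0, 0, 0]
2 nonzero rows, so rank(PC) = 2.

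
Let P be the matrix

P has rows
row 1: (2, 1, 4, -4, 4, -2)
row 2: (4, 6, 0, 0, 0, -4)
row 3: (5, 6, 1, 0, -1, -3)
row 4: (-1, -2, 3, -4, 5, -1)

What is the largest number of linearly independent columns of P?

3

Row reduce to echelon form.
R2 ← R2 − (2)·R1: [0, 4, -8, 8, -8, 0]
R3 ← R3 − (5/2)·R1: [0, 7/2, -9, 10, -11, 2]
R4 ← R4 + (1/2)·R1: [0, -3/2, 5, -6, 7, -2]
R3 ← R3 − (7/8)·R2: [0, 0, -2, 3, -4, 2]
R4 ← R4 + (3/8)·R2: [0, 0, 2, -3, 4, -2]
R4 ← R4 + R3: [0, 0, 0, 0, 0, 0]
Echelon form has 3 nonzero rows, so rank(P) = 3.
The rank gives the maximum number of linearly independent columns: 3.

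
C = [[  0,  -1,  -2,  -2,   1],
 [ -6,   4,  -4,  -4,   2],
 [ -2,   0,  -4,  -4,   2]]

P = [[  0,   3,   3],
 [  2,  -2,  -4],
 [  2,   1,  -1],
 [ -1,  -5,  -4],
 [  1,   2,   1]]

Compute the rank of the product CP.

First compute CP:
[[ -3,  12,  15],
 [  6,  -6, -12],
 [ -2,  14,  16]]
Now row reduce the product.
R2 ← R2 + (2)·R1: [0, 18, 18]
R3 ← R3 − (2/3)·R1: [0, 6, 6]
R3 ← R3 − (1/3)·R2: [0, 0, 0]
2 nonzero rows, so rank(CP) = 2.

2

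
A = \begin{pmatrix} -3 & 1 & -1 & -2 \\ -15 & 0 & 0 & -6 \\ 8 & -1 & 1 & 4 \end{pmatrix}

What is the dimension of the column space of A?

Row reduce to echelon form.
R2 ← R2 − (5)·R1: [0, -5, 5, 4]
R3 ← R3 + (8/3)·R1: [0, 5/3, -5/3, -4/3]
R3 ← R3 + (1/3)·R2: [0, 0, 0, 0]
Echelon form has 2 nonzero rows, so rank(A) = 2.
The column space has dimension equal to the rank: 2.

2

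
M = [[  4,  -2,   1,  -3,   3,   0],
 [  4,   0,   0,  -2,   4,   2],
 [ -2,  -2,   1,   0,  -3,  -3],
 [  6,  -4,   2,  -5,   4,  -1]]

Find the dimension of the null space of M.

Row reduce to echelon form.
R2 ← R2 − R1: [0, 2, -1, 1, 1, 2]
R3 ← R3 + (1/2)·R1: [0, -3, 3/2, -3/2, -3/2, -3]
R4 ← R4 − (3/2)·R1: [0, -1, 1/2, -1/2, -1/2, -1]
R3 ← R3 + (3/2)·R2: [0, 0, 0, 0, 0, 0]
R4 ← R4 + (1/2)·R2: [0, 0, 0, 0, 0, 0]
2 nonzero rows, so rank(M) = 2.
M has 6 columns; by rank–nullity, nullity = 6 − 2 = 4.

4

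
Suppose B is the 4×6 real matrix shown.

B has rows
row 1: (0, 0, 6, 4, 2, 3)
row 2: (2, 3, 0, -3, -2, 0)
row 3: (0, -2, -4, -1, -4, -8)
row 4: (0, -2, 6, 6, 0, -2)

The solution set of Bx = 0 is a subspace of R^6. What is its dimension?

Row reduce to echelon form.
Swap R1 ↔ R2
Swap R2 ↔ R3
R4 ← R4 − R2: [0, 0, 10, 7, 4, 6]
R4 ← R4 − (5/3)·R3: [0, 0, 0, 1/3, 2/3, 1]
4 nonzero rows, so rank(B) = 4.
B has 6 columns; by rank–nullity, nullity = 6 − 4 = 2.

2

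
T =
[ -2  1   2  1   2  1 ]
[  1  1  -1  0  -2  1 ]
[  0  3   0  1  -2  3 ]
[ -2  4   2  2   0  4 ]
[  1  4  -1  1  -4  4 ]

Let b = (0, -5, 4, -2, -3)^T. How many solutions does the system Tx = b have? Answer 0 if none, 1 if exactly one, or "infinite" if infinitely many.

0

Row reduce the augmented matrix [T | b].
R2 ← R2 + (1/2)·R1: [0, 3/2, 0, 1/2, -1, 3/2, -5]
R4 ← R4 − R1: [0, 3, 0, 1, -2, 3, -2]
R5 ← R5 + (1/2)·R1: [0, 9/2, 0, 3/2, -3, 9/2, -3]
R3 ← R3 − (2)·R2: [0, 0, 0, 0, 0, 0, 14]
R4 ← R4 − (2)·R2: [0, 0, 0, 0, 0, 0, 8]
R5 ← R5 − (3)·R2: [0, 0, 0, 0, 0, 0, 12]
R4 ← R4 − (4/7)·R3: [0, 0, 0, 0, 0, 0, 0]
R5 ← R5 − (6/7)·R3: [0, 0, 0, 0, 0, 0, 0]
The echelon form has 3 nonzero rows; the last pivot sits in the augmented column, so rank(T) = 2 but rank([T|b]) = 3.
Since the ranks differ, the system is inconsistent.
It has no solutions.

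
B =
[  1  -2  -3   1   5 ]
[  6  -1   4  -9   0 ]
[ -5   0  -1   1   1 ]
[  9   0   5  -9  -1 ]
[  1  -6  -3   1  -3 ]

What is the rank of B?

4

Row reduce to echelon form.
R2 ← R2 − (6)·R1: [0, 11, 22, -15, -30]
R3 ← R3 + (5)·R1: [0, -10, -16, 6, 26]
R4 ← R4 − (9)·R1: [0, 18, 32, -18, -46]
R5 ← R5 − R1: [0, -4, 0, 0, -8]
R3 ← R3 + (10/11)·R2: [0, 0, 4, -84/11, -14/11]
R4 ← R4 − (18/11)·R2: [0, 0, -4, 72/11, 34/11]
R5 ← R5 + (4/11)·R2: [0, 0, 8, -60/11, -208/11]
R4 ← R4 + R3: [0, 0, 0, -12/11, 20/11]
R5 ← R5 − (2)·R3: [0, 0, 0, 108/11, -180/11]
R5 ← R5 + (9)·R4: [0, 0, 0, 0, 0]
Echelon form has 4 nonzero rows, so rank(B) = 4.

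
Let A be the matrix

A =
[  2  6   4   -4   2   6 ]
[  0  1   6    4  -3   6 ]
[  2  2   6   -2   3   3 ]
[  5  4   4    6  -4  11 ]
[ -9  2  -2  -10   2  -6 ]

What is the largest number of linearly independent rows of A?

4

Row reduce to echelon form.
R3 ← R3 − R1: [0, -4, 2, 2, 1, -3]
R4 ← R4 − (5/2)·R1: [0, -11, -6, 16, -9, -4]
R5 ← R5 + (9/2)·R1: [0, 29, 16, -28, 11, 21]
R3 ← R3 + (4)·R2: [0, 0, 26, 18, -11, 21]
R4 ← R4 + (11)·R2: [0, 0, 60, 60, -42, 62]
R5 ← R5 − (29)·R2: [0, 0, -158, -144, 98, -153]
R4 ← R4 − (30/13)·R3: [0, 0, 0, 240/13, -216/13, 176/13]
R5 ← R5 + (79/13)·R3: [0, 0, 0, -450/13, 405/13, -330/13]
R5 ← R5 + (15/8)·R4: [0, 0, 0, 0, 0, 0]
Echelon form has 4 nonzero rows, so rank(A) = 4.
The rank gives the maximum number of linearly independent rows: 4.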